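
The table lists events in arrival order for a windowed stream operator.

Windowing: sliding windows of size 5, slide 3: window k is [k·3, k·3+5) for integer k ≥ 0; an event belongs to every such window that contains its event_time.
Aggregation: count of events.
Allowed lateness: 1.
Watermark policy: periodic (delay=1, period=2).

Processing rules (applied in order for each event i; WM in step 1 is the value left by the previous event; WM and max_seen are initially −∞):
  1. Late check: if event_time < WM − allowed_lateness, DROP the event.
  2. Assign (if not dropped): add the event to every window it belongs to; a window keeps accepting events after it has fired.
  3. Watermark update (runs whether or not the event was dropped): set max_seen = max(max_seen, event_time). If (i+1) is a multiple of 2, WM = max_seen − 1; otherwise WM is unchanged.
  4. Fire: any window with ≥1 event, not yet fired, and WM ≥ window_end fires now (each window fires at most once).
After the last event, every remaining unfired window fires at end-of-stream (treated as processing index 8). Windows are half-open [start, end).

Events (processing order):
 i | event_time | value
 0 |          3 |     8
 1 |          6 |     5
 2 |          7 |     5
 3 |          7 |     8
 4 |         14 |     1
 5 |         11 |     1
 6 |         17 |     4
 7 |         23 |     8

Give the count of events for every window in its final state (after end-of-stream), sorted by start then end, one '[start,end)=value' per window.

[0,5)=1 [3,8)=4 [6,11)=3 [9,14)=1 [12,17)=1 [15,20)=1 [21,26)=1

i=0 t=3 v=8: → [3,8),[0,5); WM=−∞
i=1 t=6 v=5: → [6,11),[3,8); WM=5; [0,5) fires=1
i=2 t=7 v=5: → [6,11),[3,8); WM=5
i=3 t=7 v=8: → [6,11),[3,8); WM=6
i=4 t=14 v=1: → [12,17); WM=6
i=5 t=11 v=1: → [9,14); WM=13; [3,8) fires=4 [6,11) fires=3
i=6 t=17 v=4: → [15,20); WM=13
i=7 t=23 v=8: → [21,26); WM=22; [9,14) fires=1 [12,17) fires=1 [15,20) fires=1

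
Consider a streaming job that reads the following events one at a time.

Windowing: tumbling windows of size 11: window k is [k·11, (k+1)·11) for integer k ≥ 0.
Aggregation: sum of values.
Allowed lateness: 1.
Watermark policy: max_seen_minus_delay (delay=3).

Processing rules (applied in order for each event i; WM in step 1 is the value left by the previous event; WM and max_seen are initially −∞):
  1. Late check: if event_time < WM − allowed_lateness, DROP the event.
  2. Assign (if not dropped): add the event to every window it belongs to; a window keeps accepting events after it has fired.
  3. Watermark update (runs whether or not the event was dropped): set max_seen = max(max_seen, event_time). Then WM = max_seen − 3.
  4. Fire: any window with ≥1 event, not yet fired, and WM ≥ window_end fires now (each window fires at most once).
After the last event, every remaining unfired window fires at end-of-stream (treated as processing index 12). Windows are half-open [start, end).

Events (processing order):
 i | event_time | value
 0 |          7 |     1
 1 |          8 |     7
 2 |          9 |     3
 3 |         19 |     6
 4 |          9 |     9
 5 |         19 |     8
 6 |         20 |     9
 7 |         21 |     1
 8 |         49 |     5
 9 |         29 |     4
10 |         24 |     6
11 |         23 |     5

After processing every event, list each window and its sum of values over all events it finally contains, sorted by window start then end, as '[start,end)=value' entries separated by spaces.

[0,11)=11 [11,22)=24 [44,55)=5

i=0 t=7 v=1: → [0,11); WM=4
i=1 t=8 v=7: → [0,11); WM=5
i=2 t=9 v=3: → [0,11); WM=6
i=3 t=19 v=6: → [11,22); WM=16; [0,11) fires=11
i=4 t=9 v=9: DROP (t<16-1); WM=16
i=5 t=19 v=8: → [11,22); WM=16
i=6 t=20 v=9: → [11,22); WM=17
i=7 t=21 v=1: → [11,22); WM=18
i=8 t=49 v=5: → [44,55); WM=46; [11,22) fires=24
i=9 t=29 v=4: DROP (t<46-1); WM=46
i=10 t=24 v=6: DROP (t<46-1); WM=46
i=11 t=23 v=5: DROP (t<46-1); WM=46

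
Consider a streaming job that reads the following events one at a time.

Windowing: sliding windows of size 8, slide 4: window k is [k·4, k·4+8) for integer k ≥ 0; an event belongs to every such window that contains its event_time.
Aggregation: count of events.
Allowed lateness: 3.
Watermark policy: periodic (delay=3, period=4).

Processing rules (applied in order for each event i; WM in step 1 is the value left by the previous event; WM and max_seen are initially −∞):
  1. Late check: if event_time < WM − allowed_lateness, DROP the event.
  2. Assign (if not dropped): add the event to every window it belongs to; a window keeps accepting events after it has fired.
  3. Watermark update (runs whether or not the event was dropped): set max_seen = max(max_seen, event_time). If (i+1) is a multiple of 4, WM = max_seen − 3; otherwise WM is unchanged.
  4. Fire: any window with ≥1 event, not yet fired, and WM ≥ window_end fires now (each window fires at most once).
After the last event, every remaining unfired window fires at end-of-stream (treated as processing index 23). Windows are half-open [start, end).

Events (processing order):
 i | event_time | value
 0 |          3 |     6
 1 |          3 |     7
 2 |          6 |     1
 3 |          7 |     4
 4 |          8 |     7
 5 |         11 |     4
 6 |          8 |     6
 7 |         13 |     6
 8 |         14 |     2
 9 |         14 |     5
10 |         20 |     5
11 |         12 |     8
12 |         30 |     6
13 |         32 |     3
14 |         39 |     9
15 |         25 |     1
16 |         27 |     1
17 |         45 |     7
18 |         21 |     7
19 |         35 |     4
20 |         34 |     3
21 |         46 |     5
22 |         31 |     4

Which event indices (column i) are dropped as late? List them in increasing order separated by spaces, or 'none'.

i=0 t=3 v=6: → [0,8); WM=−∞
i=1 t=3 v=7: → [0,8); WM=−∞
i=2 t=6 v=1: → [4,12),[0,8); WM=−∞
i=3 t=7 v=4: → [4,12),[0,8); WM=4
i=4 t=8 v=7: → [8,16),[4,12); WM=4
i=5 t=11 v=4: → [8,16),[4,12); WM=4
i=6 t=8 v=6: → [8,16),[4,12); WM=4
i=7 t=13 v=6: → [12,20),[8,16); WM=10; [0,8) fires=4
i=8 t=14 v=2: → [12,20),[8,16); WM=10
i=9 t=14 v=5: → [12,20),[8,16); WM=10
i=10 t=20 v=5: → [20,28),[16,24); WM=10
i=11 t=12 v=8: → [12,20),[8,16); WM=17; [4,12) fires=5 [8,16) fires=7
i=12 t=30 v=6: → [28,36),[24,32); WM=17
i=13 t=32 v=3: → [32,40),[28,36); WM=17
i=14 t=39 v=9: → [36,44),[32,40); WM=17
i=15 t=25 v=1: → [24,32),[20,28); WM=36; [12,20) fires=4 [16,24) fires=1 [20,28) fires=2 [24,32) fires=2 [28,36) fires=2
i=16 t=27 v=1: DROP (t<36-3); WM=36
i=17 t=45 v=7: → [44,52),[40,48); WM=36
i=18 t=21 v=7: DROP (t<36-3); WM=36
i=19 t=35 v=4: → [32,40),[28,36); WM=42; [32,40) fires=3
i=20 t=34 v=3: DROP (t<42-3); WM=42
i=21 t=46 v=5: → [44,52),[40,48); WM=42
i=22 t=31 v=4: DROP (t<42-3); WM=42

16 18 20 22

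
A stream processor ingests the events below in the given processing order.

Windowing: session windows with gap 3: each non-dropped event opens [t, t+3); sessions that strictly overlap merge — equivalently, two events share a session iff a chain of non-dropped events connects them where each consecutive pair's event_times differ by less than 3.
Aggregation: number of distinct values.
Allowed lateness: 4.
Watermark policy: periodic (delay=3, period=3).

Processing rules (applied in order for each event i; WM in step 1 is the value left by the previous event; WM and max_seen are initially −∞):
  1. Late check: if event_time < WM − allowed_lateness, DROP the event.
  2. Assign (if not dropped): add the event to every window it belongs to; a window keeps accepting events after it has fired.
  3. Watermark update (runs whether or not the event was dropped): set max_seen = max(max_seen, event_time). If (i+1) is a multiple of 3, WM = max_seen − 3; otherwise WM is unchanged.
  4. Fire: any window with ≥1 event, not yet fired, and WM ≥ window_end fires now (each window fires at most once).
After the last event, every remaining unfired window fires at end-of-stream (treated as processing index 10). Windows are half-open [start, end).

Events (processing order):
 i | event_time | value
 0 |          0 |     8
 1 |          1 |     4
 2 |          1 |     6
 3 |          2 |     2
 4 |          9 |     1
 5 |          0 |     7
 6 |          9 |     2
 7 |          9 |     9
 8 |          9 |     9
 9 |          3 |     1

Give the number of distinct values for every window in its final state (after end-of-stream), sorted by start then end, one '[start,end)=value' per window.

[0,6)=6 [9,12)=3

i=0 t=0 v=8: → [0,3); WM=−∞
i=1 t=1 v=4: → [0,4); WM=−∞
i=2 t=1 v=6: → [0,4); WM=-2
i=3 t=2 v=2: → [0,5); WM=-2
i=4 t=9 v=1: → [9,12); WM=-2
i=5 t=0 v=7: → [0,5); WM=6
i=6 t=9 v=2: → [9,12); WM=6
i=7 t=9 v=9: → [9,12); WM=6
i=8 t=9 v=9: → [9,12); WM=6
i=9 t=3 v=1: → [0,6); WM=6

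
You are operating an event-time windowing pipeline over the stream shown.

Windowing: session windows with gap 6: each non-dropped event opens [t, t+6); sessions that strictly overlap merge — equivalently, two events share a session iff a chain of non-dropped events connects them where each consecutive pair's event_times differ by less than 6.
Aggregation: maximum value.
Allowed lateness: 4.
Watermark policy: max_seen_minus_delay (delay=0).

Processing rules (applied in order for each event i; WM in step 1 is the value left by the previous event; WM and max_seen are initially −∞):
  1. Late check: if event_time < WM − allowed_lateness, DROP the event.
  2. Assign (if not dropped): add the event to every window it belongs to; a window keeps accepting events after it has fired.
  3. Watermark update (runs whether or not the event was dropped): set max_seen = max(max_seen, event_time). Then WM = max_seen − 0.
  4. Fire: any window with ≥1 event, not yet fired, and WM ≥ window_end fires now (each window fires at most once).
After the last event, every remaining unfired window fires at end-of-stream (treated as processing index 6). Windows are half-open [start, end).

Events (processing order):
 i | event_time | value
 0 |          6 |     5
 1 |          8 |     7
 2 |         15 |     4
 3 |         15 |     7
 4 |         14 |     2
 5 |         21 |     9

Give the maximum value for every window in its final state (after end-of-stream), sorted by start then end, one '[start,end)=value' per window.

i=0 t=6 v=5: → [6,12); WM=6
i=1 t=8 v=7: → [6,14); WM=8
i=2 t=15 v=4: → [15,21); WM=15
i=3 t=15 v=7: → [15,21); WM=15
i=4 t=14 v=2: → [14,21); WM=15
i=5 t=21 v=9: → [21,27); WM=21

[6,14)=7 [14,21)=7 [21,27)=9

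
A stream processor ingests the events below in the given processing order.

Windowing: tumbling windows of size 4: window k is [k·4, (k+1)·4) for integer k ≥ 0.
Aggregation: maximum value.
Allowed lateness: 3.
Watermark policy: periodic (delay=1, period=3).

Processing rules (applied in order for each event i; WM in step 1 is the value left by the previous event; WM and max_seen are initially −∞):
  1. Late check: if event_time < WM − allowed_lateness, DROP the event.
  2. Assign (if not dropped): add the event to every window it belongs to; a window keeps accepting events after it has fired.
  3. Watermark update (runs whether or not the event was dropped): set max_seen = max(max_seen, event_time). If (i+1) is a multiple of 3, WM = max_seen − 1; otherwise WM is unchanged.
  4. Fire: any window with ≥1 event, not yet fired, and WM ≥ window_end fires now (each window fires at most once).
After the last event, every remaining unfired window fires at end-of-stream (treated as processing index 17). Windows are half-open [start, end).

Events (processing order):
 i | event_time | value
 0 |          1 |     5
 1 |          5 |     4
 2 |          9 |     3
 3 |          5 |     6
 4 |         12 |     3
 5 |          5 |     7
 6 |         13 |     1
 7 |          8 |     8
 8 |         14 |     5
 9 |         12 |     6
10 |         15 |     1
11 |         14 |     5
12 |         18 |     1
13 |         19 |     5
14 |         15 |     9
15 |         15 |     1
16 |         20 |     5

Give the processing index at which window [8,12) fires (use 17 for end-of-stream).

i=0 t=1 v=5: → [0,4); WM=−∞
i=1 t=5 v=4: → [4,8); WM=−∞
i=2 t=9 v=3: → [8,12); WM=8; [0,4) fires=5 [4,8) fires=4
i=3 t=5 v=6: → [4,8); WM=8
i=4 t=12 v=3: → [12,16); WM=8
i=5 t=5 v=7: → [4,8); WM=11
i=6 t=13 v=1: → [12,16); WM=11
i=7 t=8 v=8: → [8,12); WM=11
i=8 t=14 v=5: → [12,16); WM=13; [8,12) fires=8
i=9 t=12 v=6: → [12,16); WM=13
i=10 t=15 v=1: → [12,16); WM=13
i=11 t=14 v=5: → [12,16); WM=14
i=12 t=18 v=1: → [16,20); WM=14
i=13 t=19 v=5: → [16,20); WM=14
i=14 t=15 v=9: → [12,16); WM=18; [12,16) fires=9
i=15 t=15 v=1: → [12,16); WM=18
i=16 t=20 v=5: → [20,24); WM=18

8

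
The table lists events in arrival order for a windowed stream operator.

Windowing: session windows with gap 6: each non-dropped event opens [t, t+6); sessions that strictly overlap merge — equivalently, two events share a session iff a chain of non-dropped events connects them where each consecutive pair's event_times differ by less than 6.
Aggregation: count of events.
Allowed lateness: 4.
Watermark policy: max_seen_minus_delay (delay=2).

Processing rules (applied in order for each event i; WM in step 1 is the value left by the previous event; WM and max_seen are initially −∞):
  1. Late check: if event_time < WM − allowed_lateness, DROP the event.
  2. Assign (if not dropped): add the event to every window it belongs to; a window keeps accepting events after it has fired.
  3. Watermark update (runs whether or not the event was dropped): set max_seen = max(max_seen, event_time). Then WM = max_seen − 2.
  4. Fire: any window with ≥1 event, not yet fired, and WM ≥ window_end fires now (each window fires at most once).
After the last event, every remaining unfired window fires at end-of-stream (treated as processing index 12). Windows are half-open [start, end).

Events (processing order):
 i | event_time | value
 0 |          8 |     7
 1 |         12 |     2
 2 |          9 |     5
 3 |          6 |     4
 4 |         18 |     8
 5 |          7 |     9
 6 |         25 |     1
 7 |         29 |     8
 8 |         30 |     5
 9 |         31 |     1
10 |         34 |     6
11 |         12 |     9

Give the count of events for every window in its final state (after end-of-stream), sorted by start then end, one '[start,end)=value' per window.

[6,18)=4 [18,24)=1 [25,40)=5

i=0 t=8 v=7: → [8,14); WM=6
i=1 t=12 v=2: → [8,18); WM=10
i=2 t=9 v=5: → [8,18); WM=10
i=3 t=6 v=4: → [6,18); WM=10
i=4 t=18 v=8: → [18,24); WM=16
i=5 t=7 v=9: DROP (t<16-4); WM=16
i=6 t=25 v=1: → [25,31); WM=23
i=7 t=29 v=8: → [25,35); WM=27
i=8 t=30 v=5: → [25,36); WM=28
i=9 t=31 v=1: → [25,37); WM=29
i=10 t=34 v=6: → [25,40); WM=32
i=11 t=12 v=9: DROP (t<32-4); WM=32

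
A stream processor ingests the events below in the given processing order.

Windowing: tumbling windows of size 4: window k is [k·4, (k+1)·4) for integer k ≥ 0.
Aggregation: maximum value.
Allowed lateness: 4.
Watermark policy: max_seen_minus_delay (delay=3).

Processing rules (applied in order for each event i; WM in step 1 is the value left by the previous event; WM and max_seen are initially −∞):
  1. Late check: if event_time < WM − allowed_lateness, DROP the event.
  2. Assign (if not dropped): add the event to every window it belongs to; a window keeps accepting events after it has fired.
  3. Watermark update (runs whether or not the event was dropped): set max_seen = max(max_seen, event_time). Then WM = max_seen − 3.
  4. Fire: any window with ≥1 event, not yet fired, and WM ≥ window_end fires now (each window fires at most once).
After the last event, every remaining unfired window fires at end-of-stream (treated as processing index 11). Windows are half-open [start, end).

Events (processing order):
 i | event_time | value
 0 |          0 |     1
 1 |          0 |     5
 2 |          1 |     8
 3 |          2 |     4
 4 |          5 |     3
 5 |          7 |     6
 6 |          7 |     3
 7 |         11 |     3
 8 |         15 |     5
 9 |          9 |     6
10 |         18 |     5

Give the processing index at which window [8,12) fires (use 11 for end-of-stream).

i=0 t=0 v=1: → [0,4); WM=-3
i=1 t=0 v=5: → [0,4); WM=-3
i=2 t=1 v=8: → [0,4); WM=-2
i=3 t=2 v=4: → [0,4); WM=-1
i=4 t=5 v=3: → [4,8); WM=2
i=5 t=7 v=6: → [4,8); WM=4; [0,4) fires=8
i=6 t=7 v=3: → [4,8); WM=4
i=7 t=11 v=3: → [8,12); WM=8; [4,8) fires=6
i=8 t=15 v=5: → [12,16); WM=12; [8,12) fires=3
i=9 t=9 v=6: → [8,12); WM=12
i=10 t=18 v=5: → [16,20); WM=15

8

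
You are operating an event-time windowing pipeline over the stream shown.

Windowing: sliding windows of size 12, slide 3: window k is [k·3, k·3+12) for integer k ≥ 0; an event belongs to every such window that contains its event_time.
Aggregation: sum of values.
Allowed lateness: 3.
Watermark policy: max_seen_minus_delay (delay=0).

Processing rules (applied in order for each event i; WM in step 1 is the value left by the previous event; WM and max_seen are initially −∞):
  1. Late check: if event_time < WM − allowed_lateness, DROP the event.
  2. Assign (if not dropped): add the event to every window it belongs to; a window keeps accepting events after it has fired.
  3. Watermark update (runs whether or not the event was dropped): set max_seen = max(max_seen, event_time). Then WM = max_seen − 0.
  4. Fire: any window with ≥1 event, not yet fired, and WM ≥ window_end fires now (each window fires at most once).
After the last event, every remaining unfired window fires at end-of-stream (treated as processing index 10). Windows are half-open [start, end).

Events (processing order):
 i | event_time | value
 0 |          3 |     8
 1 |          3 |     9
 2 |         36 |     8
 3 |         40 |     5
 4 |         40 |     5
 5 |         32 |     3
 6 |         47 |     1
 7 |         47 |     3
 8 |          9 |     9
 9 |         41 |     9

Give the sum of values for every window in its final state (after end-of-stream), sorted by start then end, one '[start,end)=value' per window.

i=0 t=3 v=8: → [3,15),[0,12); WM=3
i=1 t=3 v=9: → [3,15),[0,12); WM=3
i=2 t=36 v=8: → [36,48),[33,45),[30,42),[27,39); WM=36; [0,12) fires=17 [3,15) fires=17
i=3 t=40 v=5: → [39,51),[36,48),[33,45),[30,42); WM=40; [27,39) fires=8
i=4 t=40 v=5: → [39,51),[36,48),[33,45),[30,42); WM=40
i=5 t=32 v=3: DROP (t<40-3); WM=40
i=6 t=47 v=1: → [45,57),[42,54),[39,51),[36,48); WM=47; [30,42) fires=18 [33,45) fires=18
i=7 t=47 v=3: → [45,57),[42,54),[39,51),[36,48); WM=47
i=8 t=9 v=9: DROP (t<47-3); WM=47
i=9 t=41 v=9: DROP (t<47-3); WM=47

[0,12)=17 [3,15)=17 [27,39)=8 [30,42)=18 [33,45)=18 [36,48)=22 [39,51)=14 [42,54)=4 [45,57)=4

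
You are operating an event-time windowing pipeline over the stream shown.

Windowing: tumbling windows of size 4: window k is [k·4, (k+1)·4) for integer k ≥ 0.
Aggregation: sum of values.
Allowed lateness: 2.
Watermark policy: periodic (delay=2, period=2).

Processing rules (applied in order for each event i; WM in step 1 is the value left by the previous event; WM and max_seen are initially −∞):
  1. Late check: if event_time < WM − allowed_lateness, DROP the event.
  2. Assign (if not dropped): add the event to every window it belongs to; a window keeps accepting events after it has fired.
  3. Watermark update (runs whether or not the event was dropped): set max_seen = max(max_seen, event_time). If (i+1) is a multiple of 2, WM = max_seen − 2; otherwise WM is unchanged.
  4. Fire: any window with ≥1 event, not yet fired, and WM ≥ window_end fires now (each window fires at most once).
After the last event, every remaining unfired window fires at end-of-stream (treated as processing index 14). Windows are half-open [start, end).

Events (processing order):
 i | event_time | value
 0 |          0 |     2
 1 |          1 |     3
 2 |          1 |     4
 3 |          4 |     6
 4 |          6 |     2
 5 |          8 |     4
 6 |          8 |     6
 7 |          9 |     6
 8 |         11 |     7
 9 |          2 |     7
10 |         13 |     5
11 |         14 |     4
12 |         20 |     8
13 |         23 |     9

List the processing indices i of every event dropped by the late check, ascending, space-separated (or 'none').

9

i=0 t=0 v=2: → [0,4); WM=−∞
i=1 t=1 v=3: → [0,4); WM=-1
i=2 t=1 v=4: → [0,4); WM=-1
i=3 t=4 v=6: → [4,8); WM=2
i=4 t=6 v=2: → [4,8); WM=2
i=5 t=8 v=4: → [8,12); WM=6; [0,4) fires=9
i=6 t=8 v=6: → [8,12); WM=6
i=7 t=9 v=6: → [8,12); WM=7
i=8 t=11 v=7: → [8,12); WM=7
i=9 t=2 v=7: DROP (t<7-2); WM=9; [4,8) fires=8
i=10 t=13 v=5: → [12,16); WM=9
i=11 t=14 v=4: → [12,16); WM=12; [8,12) fires=23
i=12 t=20 v=8: → [20,24); WM=12
i=13 t=23 v=9: → [20,24); WM=21; [12,16) fires=9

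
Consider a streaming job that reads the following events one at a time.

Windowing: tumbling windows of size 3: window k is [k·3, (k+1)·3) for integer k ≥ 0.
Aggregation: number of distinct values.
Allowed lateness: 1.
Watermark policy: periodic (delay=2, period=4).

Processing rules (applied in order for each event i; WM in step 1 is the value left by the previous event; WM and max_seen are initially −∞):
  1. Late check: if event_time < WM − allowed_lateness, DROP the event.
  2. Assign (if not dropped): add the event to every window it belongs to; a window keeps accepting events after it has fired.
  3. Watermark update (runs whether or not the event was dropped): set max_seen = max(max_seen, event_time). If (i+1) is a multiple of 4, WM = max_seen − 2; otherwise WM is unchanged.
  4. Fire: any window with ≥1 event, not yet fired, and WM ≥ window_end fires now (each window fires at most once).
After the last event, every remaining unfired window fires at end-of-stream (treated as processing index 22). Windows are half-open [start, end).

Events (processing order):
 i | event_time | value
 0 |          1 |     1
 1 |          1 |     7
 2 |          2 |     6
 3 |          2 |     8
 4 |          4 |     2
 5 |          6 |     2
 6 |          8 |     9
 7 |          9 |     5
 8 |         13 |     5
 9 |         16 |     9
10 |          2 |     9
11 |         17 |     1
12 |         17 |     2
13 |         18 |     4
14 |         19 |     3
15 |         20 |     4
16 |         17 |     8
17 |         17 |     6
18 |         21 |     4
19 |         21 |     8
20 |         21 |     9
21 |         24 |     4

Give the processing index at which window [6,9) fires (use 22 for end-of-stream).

i=0 t=1 v=1: → [0,3); WM=−∞
i=1 t=1 v=7: → [0,3); WM=−∞
i=2 t=2 v=6: → [0,3); WM=−∞
i=3 t=2 v=8: → [0,3); WM=0
i=4 t=4 v=2: → [3,6); WM=0
i=5 t=6 v=2: → [6,9); WM=0
i=6 t=8 v=9: → [6,9); WM=0
i=7 t=9 v=5: → [9,12); WM=7; [0,3) fires=4 [3,6) fires=1
i=8 t=13 v=5: → [12,15); WM=7
i=9 t=16 v=9: → [15,18); WM=7
i=10 t=2 v=9: DROP (t<7-1); WM=7
i=11 t=17 v=1: → [15,18); WM=15; [6,9) fires=2 [9,12) fires=1 [12,15) fires=1
i=12 t=17 v=2: → [15,18); WM=15
i=13 t=18 v=4: → [18,21); WM=15
i=14 t=19 v=3: → [18,21); WM=15
i=15 t=20 v=4: → [18,21); WM=18; [15,18) fires=3
i=16 t=17 v=8: → [15,18); WM=18
i=17 t=17 v=6: → [15,18); WM=18
i=18 t=21 v=4: → [21,24); WM=18
i=19 t=21 v=8: → [21,24); WM=19
i=20 t=21 v=9: → [21,24); WM=19
i=21 t=24 v=4: → [24,27); WM=19

11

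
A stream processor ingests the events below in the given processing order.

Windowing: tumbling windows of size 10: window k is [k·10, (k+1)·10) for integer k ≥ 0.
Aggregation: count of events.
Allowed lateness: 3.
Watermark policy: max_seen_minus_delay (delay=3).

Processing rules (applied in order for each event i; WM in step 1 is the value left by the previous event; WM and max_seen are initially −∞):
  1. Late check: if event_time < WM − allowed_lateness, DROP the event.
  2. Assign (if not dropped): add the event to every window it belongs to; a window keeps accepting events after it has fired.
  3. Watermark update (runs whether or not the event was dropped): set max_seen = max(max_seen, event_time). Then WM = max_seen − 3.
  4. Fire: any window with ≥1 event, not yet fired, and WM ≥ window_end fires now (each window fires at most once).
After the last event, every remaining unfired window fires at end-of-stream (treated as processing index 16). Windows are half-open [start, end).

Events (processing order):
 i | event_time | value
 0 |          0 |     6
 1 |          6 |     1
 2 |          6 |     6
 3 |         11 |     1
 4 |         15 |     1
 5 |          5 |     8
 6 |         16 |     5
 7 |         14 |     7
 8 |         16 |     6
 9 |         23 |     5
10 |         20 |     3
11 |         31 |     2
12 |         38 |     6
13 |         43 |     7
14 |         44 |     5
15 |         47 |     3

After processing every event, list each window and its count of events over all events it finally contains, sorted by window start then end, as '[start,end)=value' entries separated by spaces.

i=0 t=0 v=6: → [0,10); WM=-3
i=1 t=6 v=1: → [0,10); WM=3
i=2 t=6 v=6: → [0,10); WM=3
i=3 t=11 v=1: → [10,20); WM=8
i=4 t=15 v=1: → [10,20); WM=12; [0,10) fires=3
i=5 t=5 v=8: DROP (t<12-3); WM=12
i=6 t=16 v=5: → [10,20); WM=13
i=7 t=14 v=7: → [10,20); WM=13
i=8 t=16 v=6: → [10,20); WM=13
i=9 t=23 v=5: → [20,30); WM=20; [10,20) fires=5
i=10 t=20 v=3: → [20,30); WM=20
i=11 t=31 v=2: → [30,40); WM=28
i=12 t=38 v=6: → [30,40); WM=35; [20,30) fires=2
i=13 t=43 v=7: → [40,50); WM=40; [30,40) fires=2
i=14 t=44 v=5: → [40,50); WM=41
i=15 t=47 v=3: → [40,50); WM=44

[0,10)=3 [10,20)=5 [20,30)=2 [30,40)=2 [40,50)=3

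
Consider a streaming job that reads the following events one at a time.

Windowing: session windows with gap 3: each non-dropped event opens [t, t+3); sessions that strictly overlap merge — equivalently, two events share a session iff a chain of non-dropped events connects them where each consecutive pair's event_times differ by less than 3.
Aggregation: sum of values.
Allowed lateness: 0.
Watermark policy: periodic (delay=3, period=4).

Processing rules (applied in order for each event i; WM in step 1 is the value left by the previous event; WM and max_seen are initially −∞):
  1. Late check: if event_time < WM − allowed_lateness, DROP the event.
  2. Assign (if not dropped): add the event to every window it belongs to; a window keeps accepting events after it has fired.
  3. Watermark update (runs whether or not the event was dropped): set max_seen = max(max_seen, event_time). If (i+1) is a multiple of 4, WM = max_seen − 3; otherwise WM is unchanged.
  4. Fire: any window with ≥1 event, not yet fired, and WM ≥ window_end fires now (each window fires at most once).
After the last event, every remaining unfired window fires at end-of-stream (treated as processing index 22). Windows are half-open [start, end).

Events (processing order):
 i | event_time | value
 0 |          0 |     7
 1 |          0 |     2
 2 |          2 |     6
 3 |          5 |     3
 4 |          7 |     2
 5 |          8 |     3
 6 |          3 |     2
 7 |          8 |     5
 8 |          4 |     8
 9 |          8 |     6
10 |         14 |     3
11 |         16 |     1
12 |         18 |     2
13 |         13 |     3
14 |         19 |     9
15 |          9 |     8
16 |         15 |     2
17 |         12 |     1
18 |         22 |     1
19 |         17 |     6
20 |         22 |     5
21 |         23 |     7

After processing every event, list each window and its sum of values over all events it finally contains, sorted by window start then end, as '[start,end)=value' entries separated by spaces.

i=0 t=0 v=7: → [0,3); WM=−∞
i=1 t=0 v=2: → [0,3); WM=−∞
i=2 t=2 v=6: → [0,5); WM=−∞
i=3 t=5 v=3: → [5,8); WM=2
i=4 t=7 v=2: → [5,10); WM=2
i=5 t=8 v=3: → [5,11); WM=2
i=6 t=3 v=2: → [0,11); WM=2
i=7 t=8 v=5: → [0,11); WM=5
i=8 t=4 v=8: DROP (t<5-0); WM=5
i=9 t=8 v=6: → [0,11); WM=5
i=10 t=14 v=3: → [14,17); WM=5
i=11 t=16 v=1: → [14,19); WM=13
i=12 t=18 v=2: → [14,21); WM=13
i=13 t=13 v=3: → [13,21); WM=13
i=14 t=19 v=9: → [13,22); WM=13
i=15 t=9 v=8: DROP (t<13-0); WM=16
i=16 t=15 v=2: DROP (t<16-0); WM=16
i=17 t=12 v=1: DROP (t<16-0); WM=16
i=18 t=22 v=1: → [22,25); WM=16
i=19 t=17 v=6: → [13,22); WM=19
i=20 t=22 v=5: → [22,25); WM=19
i=21 t=23 v=7: → [22,26); WM=19

[0,11)=36 [13,22)=24 [22,26)=13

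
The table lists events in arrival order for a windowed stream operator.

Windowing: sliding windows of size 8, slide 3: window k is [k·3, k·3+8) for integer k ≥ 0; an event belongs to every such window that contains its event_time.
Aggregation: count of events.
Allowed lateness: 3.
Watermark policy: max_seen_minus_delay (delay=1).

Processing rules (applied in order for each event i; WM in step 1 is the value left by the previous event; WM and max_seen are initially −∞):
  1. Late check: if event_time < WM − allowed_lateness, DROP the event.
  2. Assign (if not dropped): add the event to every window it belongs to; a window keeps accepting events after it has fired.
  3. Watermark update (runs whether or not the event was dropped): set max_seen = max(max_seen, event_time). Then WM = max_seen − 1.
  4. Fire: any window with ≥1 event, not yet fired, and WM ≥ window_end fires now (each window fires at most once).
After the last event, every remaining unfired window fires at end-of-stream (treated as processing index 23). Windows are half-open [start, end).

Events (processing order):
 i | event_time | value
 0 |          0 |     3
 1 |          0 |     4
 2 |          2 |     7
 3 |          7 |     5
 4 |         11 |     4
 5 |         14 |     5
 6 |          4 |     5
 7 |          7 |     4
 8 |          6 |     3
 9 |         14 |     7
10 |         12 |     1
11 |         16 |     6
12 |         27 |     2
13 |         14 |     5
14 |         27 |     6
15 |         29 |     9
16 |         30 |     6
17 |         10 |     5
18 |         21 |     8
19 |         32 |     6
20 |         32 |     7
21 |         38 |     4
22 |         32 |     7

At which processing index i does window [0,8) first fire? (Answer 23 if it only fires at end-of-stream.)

4

i=0 t=0 v=3: → [0,8); WM=-1
i=1 t=0 v=4: → [0,8); WM=-1
i=2 t=2 v=7: → [0,8); WM=1
i=3 t=7 v=5: → [6,14),[3,11),[0,8); WM=6
i=4 t=11 v=4: → [9,17),[6,14); WM=10; [0,8) fires=4
i=5 t=14 v=5: → [12,20),[9,17); WM=13; [3,11) fires=1
i=6 t=4 v=5: DROP (t<13-3); WM=13
i=7 t=7 v=4: DROP (t<13-3); WM=13
i=8 t=6 v=3: DROP (t<13-3); WM=13
i=9 t=14 v=7: → [12,20),[9,17); WM=13
i=10 t=12 v=1: → [12,20),[9,17),[6,14); WM=13
i=11 t=16 v=6: → [15,23),[12,20),[9,17); WM=15; [6,14) fires=3
i=12 t=27 v=2: → [27,35),[24,32),[21,29); WM=26; [9,17) fires=5 [12,20) fires=4 [15,23) fires=1
i=13 t=14 v=5: DROP (t<26-3); WM=26
i=14 t=27 v=6: → [27,35),[24,32),[21,29); WM=26
i=15 t=29 v=9: → [27,35),[24,32); WM=28
i=16 t=30 v=6: → [30,38),[27,35),[24,32); WM=29; [21,29) fires=2
i=17 t=10 v=5: DROP (t<29-3); WM=29
i=18 t=21 v=8: DROP (t<29-3); WM=29
i=19 t=32 v=6: → [30,38),[27,35); WM=31
i=20 t=32 v=7: → [30,38),[27,35); WM=31
i=21 t=38 v=4: → [36,44),[33,41); WM=37; [24,32) fires=4 [27,35) fires=6
i=22 t=32 v=7: DROP (t<37-3); WM=37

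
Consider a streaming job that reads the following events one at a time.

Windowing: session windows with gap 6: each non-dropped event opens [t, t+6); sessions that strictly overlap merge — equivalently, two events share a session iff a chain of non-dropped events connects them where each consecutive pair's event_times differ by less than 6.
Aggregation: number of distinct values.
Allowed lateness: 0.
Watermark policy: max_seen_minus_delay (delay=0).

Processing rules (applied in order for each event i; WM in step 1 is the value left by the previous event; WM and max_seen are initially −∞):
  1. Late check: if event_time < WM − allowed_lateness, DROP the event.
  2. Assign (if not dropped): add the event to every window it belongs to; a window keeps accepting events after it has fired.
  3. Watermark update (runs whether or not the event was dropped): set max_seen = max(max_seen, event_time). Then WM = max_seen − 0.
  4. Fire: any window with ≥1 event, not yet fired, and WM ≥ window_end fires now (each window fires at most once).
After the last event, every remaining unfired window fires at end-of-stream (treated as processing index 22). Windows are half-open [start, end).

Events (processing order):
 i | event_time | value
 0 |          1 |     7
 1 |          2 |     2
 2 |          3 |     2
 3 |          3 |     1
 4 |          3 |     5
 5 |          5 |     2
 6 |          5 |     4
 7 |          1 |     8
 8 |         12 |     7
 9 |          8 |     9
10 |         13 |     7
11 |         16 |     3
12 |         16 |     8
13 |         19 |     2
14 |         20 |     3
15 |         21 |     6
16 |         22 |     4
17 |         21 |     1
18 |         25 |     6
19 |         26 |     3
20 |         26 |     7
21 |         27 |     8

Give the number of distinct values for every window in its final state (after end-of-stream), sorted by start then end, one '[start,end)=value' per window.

i=0 t=1 v=7: → [1,7); WM=1
i=1 t=2 v=2: → [1,8); WM=2
i=2 t=3 v=2: → [1,9); WM=3
i=3 t=3 v=1: → [1,9); WM=3
i=4 t=3 v=5: → [1,9); WM=3
i=5 t=5 v=2: → [1,11); WM=5
i=6 t=5 v=4: → [1,11); WM=5
i=7 t=1 v=8: DROP (t<5-0); WM=5
i=8 t=12 v=7: → [12,18); WM=12
i=9 t=8 v=9: DROP (t<12-0); WM=12
i=10 t=13 v=7: → [12,19); WM=13
i=11 t=16 v=3: → [12,22); WM=16
i=12 t=16 v=8: → [12,22); WM=16
i=13 t=19 v=2: → [12,25); WM=19
i=14 t=20 v=3: → [12,26); WM=20
i=15 t=21 v=6: → [12,27); WM=21
i=16 t=22 v=4: → [12,28); WM=22
i=17 t=21 v=1: DROP (t<22-0); WM=22
i=18 t=25 v=6: → [12,31); WM=25
i=19 t=26 v=3: → [12,32); WM=26
i=20 t=26 v=7: → [12,32); WM=26
i=21 t=27 v=8: → [12,33); WM=27

[1,11)=5 [12,33)=6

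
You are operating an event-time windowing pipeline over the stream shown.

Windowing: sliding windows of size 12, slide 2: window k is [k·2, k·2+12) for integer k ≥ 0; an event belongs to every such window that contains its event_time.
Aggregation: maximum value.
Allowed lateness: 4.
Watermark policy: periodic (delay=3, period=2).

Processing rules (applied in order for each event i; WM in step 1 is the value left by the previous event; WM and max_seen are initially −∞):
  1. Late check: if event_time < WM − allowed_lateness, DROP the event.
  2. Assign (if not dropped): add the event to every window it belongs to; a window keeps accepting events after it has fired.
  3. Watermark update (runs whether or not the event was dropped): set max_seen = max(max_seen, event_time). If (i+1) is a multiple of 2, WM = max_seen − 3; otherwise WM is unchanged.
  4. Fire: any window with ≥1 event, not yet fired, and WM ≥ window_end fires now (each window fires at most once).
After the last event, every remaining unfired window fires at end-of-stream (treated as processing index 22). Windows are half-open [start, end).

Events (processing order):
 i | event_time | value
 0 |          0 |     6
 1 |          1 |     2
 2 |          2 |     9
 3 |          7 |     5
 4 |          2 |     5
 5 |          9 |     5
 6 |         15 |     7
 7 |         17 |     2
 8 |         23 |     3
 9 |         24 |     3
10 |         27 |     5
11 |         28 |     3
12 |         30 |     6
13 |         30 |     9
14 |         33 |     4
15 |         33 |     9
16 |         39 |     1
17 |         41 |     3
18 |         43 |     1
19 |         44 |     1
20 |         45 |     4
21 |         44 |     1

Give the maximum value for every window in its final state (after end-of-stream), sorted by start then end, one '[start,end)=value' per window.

[0,12)=9 [2,14)=9 [4,16)=7 [6,18)=7 [8,20)=7 [10,22)=7 [12,24)=7 [14,26)=7 [16,28)=5 [18,30)=5 [20,32)=9 [22,34)=9 [24,36)=9 [26,38)=9 [28,40)=9 [30,42)=9 [32,44)=9 [34,46)=4 [36,48)=4 [38,50)=4 [40,52)=4 [42,54)=4 [44,56)=4

i=0 t=0 v=6: → [0,12); WM=−∞
i=1 t=1 v=2: → [0,12); WM=-2
i=2 t=2 v=9: → [2,14),[0,12); WM=-2
i=3 t=7 v=5: → [6,18),[4,16),[2,14),[0,12); WM=4
i=4 t=2 v=5: → [2,14),[0,12); WM=4
i=5 t=9 v=5: → [8,20),[6,18),[4,16),[2,14),[0,12); WM=6
i=6 t=15 v=7: → [14,26),[12,24),[10,22),[8,20),[6,18),[4,16); WM=6
i=7 t=17 v=2: → [16,28),[14,26),[12,24),[10,22),[8,20),[6,18); WM=14; [0,12) fires=9 [2,14) fires=9
i=8 t=23 v=3: → [22,34),[20,32),[18,30),[16,28),[14,26),[12,24); WM=14
i=9 t=24 v=3: → [24,36),[22,34),[20,32),[18,30),[16,28),[14,26); WM=21; [4,16) fires=7 [6,18) fires=7 [8,20) fires=7
i=10 t=27 v=5: → [26,38),[24,36),[22,34),[20,32),[18,30),[16,28); WM=21
i=11 t=28 v=3: → [28,40),[26,38),[24,36),[22,34),[20,32),[18,30); WM=25; [10,22) fires=7 [12,24) fires=7
i=12 t=30 v=6: → [30,42),[28,40),[26,38),[24,36),[22,34),[20,32); WM=25
i=13 t=30 v=9: → [30,42),[28,40),[26,38),[24,36),[22,34),[20,32); WM=27; [14,26) fires=7
i=14 t=33 v=4: → [32,44),[30,42),[28,40),[26,38),[24,36),[22,34); WM=27
i=15 t=33 v=9: → [32,44),[30,42),[28,40),[26,38),[24,36),[22,34); WM=30; [16,28) fires=5 [18,30) fires=5
i=16 t=39 v=1: → [38,50),[36,48),[34,46),[32,44),[30,42),[28,40); WM=30
i=17 t=41 v=3: → [40,52),[38,50),[36,48),[34,46),[32,44),[30,42); WM=38; [20,32) fires=9 [22,34) fires=9 [24,36) fires=9 [26,38) fires=9
i=18 t=43 v=1: → [42,54),[40,52),[38,50),[36,48),[34,46),[32,44); WM=38
i=19 t=44 v=1: → [44,56),[42,54),[40,52),[38,50),[36,48),[34,46); WM=41; [28,40) fires=9
i=20 t=45 v=4: → [44,56),[42,54),[40,52),[38,50),[36,48),[34,46); WM=41
i=21 t=44 v=1: → [44,56),[42,54),[40,52),[38,50),[36,48),[34,46); WM=42; [30,42) fires=9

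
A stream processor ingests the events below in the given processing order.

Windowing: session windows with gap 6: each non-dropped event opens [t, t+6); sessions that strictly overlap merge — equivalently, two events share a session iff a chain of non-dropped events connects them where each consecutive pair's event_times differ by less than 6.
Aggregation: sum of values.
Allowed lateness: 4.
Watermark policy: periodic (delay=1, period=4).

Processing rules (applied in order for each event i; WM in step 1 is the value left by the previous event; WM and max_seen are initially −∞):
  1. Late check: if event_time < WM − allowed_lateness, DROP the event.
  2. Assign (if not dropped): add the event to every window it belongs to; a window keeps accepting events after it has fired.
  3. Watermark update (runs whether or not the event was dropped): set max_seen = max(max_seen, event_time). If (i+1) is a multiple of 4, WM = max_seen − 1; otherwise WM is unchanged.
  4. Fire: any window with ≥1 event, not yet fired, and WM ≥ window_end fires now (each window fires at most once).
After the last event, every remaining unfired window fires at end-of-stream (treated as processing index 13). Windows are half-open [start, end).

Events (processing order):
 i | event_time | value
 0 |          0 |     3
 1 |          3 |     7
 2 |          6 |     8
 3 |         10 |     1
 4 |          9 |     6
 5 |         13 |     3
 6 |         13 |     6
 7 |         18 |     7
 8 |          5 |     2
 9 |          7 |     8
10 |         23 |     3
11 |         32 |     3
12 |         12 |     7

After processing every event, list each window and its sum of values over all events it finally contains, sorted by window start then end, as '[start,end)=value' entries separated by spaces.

[0,29)=44 [32,38)=3

i=0 t=0 v=3: → [0,6); WM=−∞
i=1 t=3 v=7: → [0,9); WM=−∞
i=2 t=6 v=8: → [0,12); WM=−∞
i=3 t=10 v=1: → [0,16); WM=9
i=4 t=9 v=6: → [0,16); WM=9
i=5 t=13 v=3: → [0,19); WM=9
i=6 t=13 v=6: → [0,19); WM=9
i=7 t=18 v=7: → [0,24); WM=17
i=8 t=5 v=2: DROP (t<17-4); WM=17
i=9 t=7 v=8: DROP (t<17-4); WM=17
i=10 t=23 v=3: → [0,29); WM=17
i=11 t=32 v=3: → [32,38); WM=31
i=12 t=12 v=7: DROP (t<31-4); WM=31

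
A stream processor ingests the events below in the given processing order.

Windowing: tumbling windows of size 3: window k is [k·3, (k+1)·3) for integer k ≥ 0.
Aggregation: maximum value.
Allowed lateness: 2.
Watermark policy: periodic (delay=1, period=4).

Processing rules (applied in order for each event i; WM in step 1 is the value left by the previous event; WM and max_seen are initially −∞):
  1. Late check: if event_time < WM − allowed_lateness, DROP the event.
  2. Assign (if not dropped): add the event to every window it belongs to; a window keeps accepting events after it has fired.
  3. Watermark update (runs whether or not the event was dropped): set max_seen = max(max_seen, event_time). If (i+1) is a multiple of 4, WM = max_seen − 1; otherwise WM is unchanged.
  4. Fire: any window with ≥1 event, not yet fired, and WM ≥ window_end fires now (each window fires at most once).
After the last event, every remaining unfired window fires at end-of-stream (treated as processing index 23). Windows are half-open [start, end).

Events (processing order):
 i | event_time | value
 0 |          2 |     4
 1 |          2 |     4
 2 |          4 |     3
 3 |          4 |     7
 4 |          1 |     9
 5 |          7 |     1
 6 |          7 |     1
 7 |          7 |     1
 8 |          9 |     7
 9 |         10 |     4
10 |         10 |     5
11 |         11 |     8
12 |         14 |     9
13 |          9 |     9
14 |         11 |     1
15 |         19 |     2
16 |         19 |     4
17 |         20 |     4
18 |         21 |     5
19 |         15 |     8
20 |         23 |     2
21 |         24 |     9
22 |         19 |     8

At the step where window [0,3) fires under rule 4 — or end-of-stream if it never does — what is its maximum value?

4

i=0 t=2 v=4: → [0,3); WM=−∞
i=1 t=2 v=4: → [0,3); WM=−∞
i=2 t=4 v=3: → [3,6); WM=−∞
i=3 t=4 v=7: → [3,6); WM=3; [0,3) fires=4
i=4 t=1 v=9: → [0,3); WM=3
i=5 t=7 v=1: → [6,9); WM=3
i=6 t=7 v=1: → [6,9); WM=3
i=7 t=7 v=1: → [6,9); WM=6; [3,6) fires=7
i=8 t=9 v=7: → [9,12); WM=6
i=9 t=10 v=4: → [9,12); WM=6
i=10 t=10 v=5: → [9,12); WM=6
i=11 t=11 v=8: → [9,12); WM=10; [6,9) fires=1
i=12 t=14 v=9: → [12,15); WM=10
i=13 t=9 v=9: → [9,12); WM=10
i=14 t=11 v=1: → [9,12); WM=10
i=15 t=19 v=2: → [18,21); WM=18; [9,12) fires=9 [12,15) fires=9
i=16 t=19 v=4: → [18,21); WM=18
i=17 t=20 v=4: → [18,21); WM=18
i=18 t=21 v=5: → [21,24); WM=18
i=19 t=15 v=8: DROP (t<18-2); WM=20
i=20 t=23 v=2: → [21,24); WM=20
i=21 t=24 v=9: → [24,27); WM=20
i=22 t=19 v=8: → [18,21); WM=20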